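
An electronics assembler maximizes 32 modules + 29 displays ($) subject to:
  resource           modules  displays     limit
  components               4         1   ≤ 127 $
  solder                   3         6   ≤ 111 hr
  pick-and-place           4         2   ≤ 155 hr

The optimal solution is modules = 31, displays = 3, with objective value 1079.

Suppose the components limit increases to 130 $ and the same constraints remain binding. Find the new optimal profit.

Binding: components and solder. Non-binding: pick-and-place (25 unused).
Slack constraints have shadow price 0 (complementary slackness).
The binding rows give the dual system: 4·y_components + 3·y_solder = 32 and 1·y_components + 6·y_solder = 29.
This yields shadow prices y_components = 5, y_solder = 4.
Δz = y_components·Δb = 5 × (3) = 15, so new z* = 1079 + 15 = 1094.

1094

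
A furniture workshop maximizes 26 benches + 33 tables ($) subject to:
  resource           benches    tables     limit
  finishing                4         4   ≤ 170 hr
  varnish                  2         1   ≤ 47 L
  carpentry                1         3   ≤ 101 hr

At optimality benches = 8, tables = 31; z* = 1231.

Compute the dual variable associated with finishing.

Check each constraint at x*: finishing 156/170 (slack 14); varnish 47/47 (tight); carpentry 101/101 (tight).
Slack constraints have shadow price 0 (complementary slackness).
The binding rows give the dual system: 2·y_varnish + 1·y_carpentry = 26 and 1·y_varnish + 3·y_carpentry = 33.
This yields shadow prices y_varnish = 9, y_carpentry = 8.
Shadow price of finishing = 0.

0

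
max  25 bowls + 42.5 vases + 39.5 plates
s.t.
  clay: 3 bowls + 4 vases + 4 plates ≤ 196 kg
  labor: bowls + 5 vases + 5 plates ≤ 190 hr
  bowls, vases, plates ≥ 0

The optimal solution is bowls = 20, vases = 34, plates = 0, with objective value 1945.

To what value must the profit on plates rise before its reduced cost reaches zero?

42.5

Both clay and labor are binding at x*.
The binding rows give the dual system: 3·y_clay + 1·y_labor = 25 and 4·y_clay + 5·y_labor = 42.5.
→ y_clay = 7.5 and y_labor = 2.5.
plates enters the basis when its profit ≥ yᵀa₃ = 7.5·4 + 2.5·5 = 42.5.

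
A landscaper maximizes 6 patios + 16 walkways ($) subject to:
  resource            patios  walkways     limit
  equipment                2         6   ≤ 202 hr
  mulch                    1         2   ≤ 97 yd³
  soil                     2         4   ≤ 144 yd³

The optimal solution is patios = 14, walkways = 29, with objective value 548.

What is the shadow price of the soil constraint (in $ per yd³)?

1

Binding: equipment and soil. Non-binding: mulch (25 unused).
Slack constraints have shadow price 0 (complementary slackness).
From A_Bᵀ y = c: 2·y_equipment + 2·y_soil = 6; 6·y_equipment + 4·y_soil = 16.
This yields shadow prices y_equipment = 2, y_soil = 1.
Shadow price of soil = 1.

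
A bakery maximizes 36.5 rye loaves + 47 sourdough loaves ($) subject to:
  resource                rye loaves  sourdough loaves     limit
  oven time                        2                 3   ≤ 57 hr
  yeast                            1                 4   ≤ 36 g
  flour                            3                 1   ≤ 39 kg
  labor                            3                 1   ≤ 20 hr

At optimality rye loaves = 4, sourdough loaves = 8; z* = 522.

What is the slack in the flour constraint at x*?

19

flour used = 3·4 + 1·8 = 20; slack = 39 − 20 = 19.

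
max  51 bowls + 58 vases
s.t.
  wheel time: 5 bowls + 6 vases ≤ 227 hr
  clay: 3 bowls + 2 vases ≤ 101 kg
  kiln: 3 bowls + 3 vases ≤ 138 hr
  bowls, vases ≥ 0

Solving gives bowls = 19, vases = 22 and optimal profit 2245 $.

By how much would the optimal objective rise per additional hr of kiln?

Check each constraint at x*: wheel time 227/227 (tight); clay 101/101 (tight); kiln 123/138 (slack 15).
Since kiln is not tight, its dual is 0.
The binding rows give the dual system: 5·y_wheel time + 3·y_clay = 51 and 6·y_wheel time + 2·y_clay = 58.
Solving: y_wheel time = 9, y_clay = 2.
Shadow price of kiln = 0.

0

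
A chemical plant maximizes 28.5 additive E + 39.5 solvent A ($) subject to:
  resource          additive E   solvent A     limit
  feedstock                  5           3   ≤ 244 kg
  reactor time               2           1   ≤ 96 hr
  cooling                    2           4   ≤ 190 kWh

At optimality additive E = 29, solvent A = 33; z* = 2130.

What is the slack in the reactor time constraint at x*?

5

reactor time used = 2·29 + 1·33 = 91; slack = 96 − 91 = 5.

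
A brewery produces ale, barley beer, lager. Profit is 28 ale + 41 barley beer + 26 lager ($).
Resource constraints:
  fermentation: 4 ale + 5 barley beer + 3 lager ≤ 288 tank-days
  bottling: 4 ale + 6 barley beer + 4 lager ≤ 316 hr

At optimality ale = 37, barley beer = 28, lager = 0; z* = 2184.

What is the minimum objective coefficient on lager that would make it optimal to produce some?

Both fermentation and bottling are binding at x*.
The binding rows give the dual system: 4·y_fermentation + 4·y_bottling = 28 and 5·y_fermentation + 6·y_bottling = 41.
This yields shadow prices y_fermentation = 1, y_bottling = 6.
lager enters the basis when its profit ≥ yᵀa₃ = 1·3 + 6·4 = 27.

27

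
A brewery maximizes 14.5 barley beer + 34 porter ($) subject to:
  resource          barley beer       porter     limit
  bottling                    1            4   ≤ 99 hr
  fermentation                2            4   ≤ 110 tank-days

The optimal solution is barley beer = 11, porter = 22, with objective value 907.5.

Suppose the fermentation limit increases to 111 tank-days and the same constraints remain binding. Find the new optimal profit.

Both bottling and fermentation are binding at x*.
Dual feasibility on the basic columns requires 1·y_bottling + 2·y_fermentation = 14.5, 4·y_bottling + 4·y_fermentation = 34.
→ y_bottling = 2.5 and y_fermentation = 6.
Δz = y_fermentation·Δb = 6 × (1) = 6, so new z* = 907.5 + 6 = 913.5.

913.5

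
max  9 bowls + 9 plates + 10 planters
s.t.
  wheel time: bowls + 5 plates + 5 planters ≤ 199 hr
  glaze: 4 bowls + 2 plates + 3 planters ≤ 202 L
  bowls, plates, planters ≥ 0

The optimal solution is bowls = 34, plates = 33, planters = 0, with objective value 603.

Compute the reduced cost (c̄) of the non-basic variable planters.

-1

At the optimum: wheel time uses 199 of 199 (binding); glaze uses 202 of 202 (binding).
Dual feasibility on the basic columns requires 1·y_wheel time + 4·y_glaze = 9, 5·y_wheel time + 2·y_glaze = 9.
Solving: y_wheel time = 1, y_glaze = 2.
Reduced cost of planters: c₃ − yᵀa₃ = 10 − (1·5 + 2·3) = 10 − 11 = -1.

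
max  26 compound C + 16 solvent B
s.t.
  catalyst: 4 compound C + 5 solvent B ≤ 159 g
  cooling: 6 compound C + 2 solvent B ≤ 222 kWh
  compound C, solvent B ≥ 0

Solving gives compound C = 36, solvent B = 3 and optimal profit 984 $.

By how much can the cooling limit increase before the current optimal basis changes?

16.5

Binding constraints: catalyst, cooling. The basis is B = [[4,5],[6,2]] with det -22.
Per unit increase in cooling, x* moves by d = (0.2273, -0.1818).
The basis stays optimal until solvent B reaches 0; allowable increase = 16.5 kWh.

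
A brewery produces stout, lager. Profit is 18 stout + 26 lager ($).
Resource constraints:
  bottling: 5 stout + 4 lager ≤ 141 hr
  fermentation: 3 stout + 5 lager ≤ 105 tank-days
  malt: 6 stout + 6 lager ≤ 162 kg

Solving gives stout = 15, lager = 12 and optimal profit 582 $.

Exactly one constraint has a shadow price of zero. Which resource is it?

bottling

bottling: 123/141 (slack 18)
fermentation: 105/105 (binding)
malt: 162/162 (binding)
By complementary slackness, a constraint with positive slack has shadow price 0 → bottling.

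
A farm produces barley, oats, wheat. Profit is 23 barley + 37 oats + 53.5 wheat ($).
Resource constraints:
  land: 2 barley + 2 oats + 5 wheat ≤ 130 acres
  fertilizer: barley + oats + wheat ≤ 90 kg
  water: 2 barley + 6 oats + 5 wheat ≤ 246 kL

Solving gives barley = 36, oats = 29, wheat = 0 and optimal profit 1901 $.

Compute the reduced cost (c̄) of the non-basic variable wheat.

Check each constraint at x*: land 130/130 (tight); fertilizer 65/90 (slack 25); water 246/246 (tight).
By complementary slackness, y = 0 for the non-binding constraint.
Dual feasibility on the basic columns requires 2·y_land + 2·y_water = 23, 2·y_land + 6·y_water = 37.
This yields shadow prices y_land = 8, y_water = 3.5.
Reduced cost of wheat: c₃ − yᵀa₃ = 53.5 − (8·5 + 3.5·5) = 53.5 − 57.5 = -4.

-4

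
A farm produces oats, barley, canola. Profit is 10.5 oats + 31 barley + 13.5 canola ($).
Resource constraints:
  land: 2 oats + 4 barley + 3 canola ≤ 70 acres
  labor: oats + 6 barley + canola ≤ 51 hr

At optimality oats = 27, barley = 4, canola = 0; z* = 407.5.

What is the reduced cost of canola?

-1

At the optimum: land uses 70 of 70 (binding); labor uses 51 of 51 (binding).
The binding rows give the dual system: 2·y_land + 1·y_labor = 10.5 and 4·y_land + 6·y_labor = 31.
Solving: y_land = 4, y_labor = 2.5.
Reduced cost of canola: c₃ − yᵀa₃ = 13.5 − (4·3 + 2.5·1) = 13.5 − 14.5 = -1.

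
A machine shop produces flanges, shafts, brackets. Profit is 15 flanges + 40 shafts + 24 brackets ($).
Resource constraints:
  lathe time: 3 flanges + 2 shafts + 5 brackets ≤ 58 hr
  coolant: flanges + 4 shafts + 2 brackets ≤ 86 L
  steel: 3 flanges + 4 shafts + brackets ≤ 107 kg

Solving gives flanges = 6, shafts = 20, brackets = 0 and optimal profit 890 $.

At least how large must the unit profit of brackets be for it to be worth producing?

28

Check each constraint at x*: lathe time 58/58 (tight); coolant 86/86 (tight); steel 98/107 (slack 9).
Slack constraints have shadow price 0 (complementary slackness).
From A_Bᵀ y = c: 3·y_lathe time + 1·y_coolant = 15; 2·y_lathe time + 4·y_coolant = 40.
This yields shadow prices y_lathe time = 2, y_coolant = 9.
brackets enters the basis when its profit ≥ yᵀa₃ = 2·5 + 9·2 = 28.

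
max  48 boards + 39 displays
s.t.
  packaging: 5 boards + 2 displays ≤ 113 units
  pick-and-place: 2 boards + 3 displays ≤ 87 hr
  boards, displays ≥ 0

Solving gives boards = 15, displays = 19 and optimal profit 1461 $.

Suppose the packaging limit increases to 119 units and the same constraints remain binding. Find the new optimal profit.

1497

At the optimum: packaging uses 113 of 113 (binding); pick-and-place uses 87 of 87 (binding).
From A_Bᵀ y = c: 5·y_packaging + 2·y_pick-and-place = 48; 2·y_packaging + 3·y_pick-and-place = 39.
→ y_packaging = 6 and y_pick-and-place = 9.
Δz = y_packaging·Δb = 6 × (6) = 36, so new z* = 1461 + 36 = 1497.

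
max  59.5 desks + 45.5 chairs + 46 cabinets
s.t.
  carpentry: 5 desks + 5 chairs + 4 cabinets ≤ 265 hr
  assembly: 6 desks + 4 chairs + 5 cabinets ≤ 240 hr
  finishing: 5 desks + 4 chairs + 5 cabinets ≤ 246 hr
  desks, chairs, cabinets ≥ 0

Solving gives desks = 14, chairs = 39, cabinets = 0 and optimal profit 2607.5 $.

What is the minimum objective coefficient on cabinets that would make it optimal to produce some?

49

At the optimum: carpentry uses 265 of 265 (binding); assembly uses 240 of 240 (binding); finishing uses 226 of 246 (slack = 20).
Slack constraints have shadow price 0 (complementary slackness).
From A_Bᵀ y = c: 5·y_carpentry + 6·y_assembly = 59.5; 5·y_carpentry + 4·y_assembly = 45.5.
→ y_carpentry = 3.5 and y_assembly = 7.
cabinets enters the basis when its profit ≥ yᵀa₃ = 3.5·4 + 7·5 = 49.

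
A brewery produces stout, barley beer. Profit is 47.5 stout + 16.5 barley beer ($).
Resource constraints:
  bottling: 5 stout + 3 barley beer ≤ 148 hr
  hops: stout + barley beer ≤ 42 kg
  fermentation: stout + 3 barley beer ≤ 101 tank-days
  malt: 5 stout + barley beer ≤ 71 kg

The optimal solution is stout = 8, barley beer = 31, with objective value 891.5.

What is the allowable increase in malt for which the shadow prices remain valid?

17.5

Binding constraints: fermentation, malt. The basis is B = [[1,3],[5,1]] with det -14.
Per unit increase in malt, x* moves by d = (0.2143, -0.0714).
The basis stays optimal until bottling becomes binding; allowable increase = 17.5 kg.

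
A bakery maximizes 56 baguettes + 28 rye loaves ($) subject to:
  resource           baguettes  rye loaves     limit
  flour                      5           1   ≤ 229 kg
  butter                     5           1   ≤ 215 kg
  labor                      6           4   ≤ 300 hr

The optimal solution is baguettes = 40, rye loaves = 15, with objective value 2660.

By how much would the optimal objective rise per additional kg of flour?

At the optimum: flour uses 215 of 229 (slack = 14); butter uses 215 of 215 (binding); labor uses 300 of 300 (binding).
Since flour is not tight, its dual is 0.
Dual feasibility on the basic columns requires 5·y_butter + 6·y_labor = 56, 1·y_butter + 4·y_labor = 28.
This yields shadow prices y_butter = 4, y_labor = 6.
Shadow price of flour = 0.

0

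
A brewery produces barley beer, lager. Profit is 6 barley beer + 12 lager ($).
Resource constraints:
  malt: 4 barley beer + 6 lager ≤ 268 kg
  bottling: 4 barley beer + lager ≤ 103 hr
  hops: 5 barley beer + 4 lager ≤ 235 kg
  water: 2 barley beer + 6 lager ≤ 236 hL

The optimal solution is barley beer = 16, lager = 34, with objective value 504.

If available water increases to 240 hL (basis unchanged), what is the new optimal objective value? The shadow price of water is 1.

Δb = 4, so new z* = 504 + (1)·(4) = 504 + 4 = 508.

508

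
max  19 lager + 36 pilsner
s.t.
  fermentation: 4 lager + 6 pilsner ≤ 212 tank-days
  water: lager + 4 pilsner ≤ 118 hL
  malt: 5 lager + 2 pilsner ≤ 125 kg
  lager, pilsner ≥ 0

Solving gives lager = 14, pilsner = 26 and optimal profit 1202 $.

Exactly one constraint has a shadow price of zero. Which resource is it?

malt

fermentation: 212/212 (binding)
water: 118/118 (binding)
malt: 122/125 (slack 3)
By complementary slackness, a constraint with positive slack has shadow price 0 → malt.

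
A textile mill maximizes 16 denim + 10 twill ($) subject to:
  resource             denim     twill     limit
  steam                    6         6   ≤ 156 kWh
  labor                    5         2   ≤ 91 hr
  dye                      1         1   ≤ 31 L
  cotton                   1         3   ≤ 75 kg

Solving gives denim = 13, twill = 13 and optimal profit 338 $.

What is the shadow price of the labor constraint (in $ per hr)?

Binding: steam and labor. Non-binding: dye (5 unused), cotton (23 unused).
Slack constraints have shadow price 0 (complementary slackness).
Dual feasibility on the basic columns requires 6·y_steam + 5·y_labor = 16, 6·y_steam + 2·y_labor = 10.
→ y_steam = 1 and y_labor = 2.
Shadow price of labor = 2.

2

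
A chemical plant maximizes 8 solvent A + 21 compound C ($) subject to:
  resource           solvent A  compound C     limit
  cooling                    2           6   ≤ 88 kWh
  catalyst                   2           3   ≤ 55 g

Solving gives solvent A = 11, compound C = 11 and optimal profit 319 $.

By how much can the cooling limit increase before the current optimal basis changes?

22

Binding constraints: cooling, catalyst. The basis is B = [[2,6],[2,3]] with det -6.
Per unit increase in cooling, x* moves by d = (-0.5, 0.3333).
The basis stays optimal until solvent A reaches 0; allowable increase = 22 kWh.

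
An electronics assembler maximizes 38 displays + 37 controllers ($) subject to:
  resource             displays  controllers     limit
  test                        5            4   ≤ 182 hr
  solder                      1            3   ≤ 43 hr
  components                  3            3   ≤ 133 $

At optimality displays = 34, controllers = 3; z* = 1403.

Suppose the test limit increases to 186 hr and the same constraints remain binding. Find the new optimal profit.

At the optimum: test uses 182 of 182 (binding); solder uses 43 of 43 (binding); components uses 111 of 133 (slack = 22).
Slack constraints have shadow price 0 (complementary slackness).
The binding rows give the dual system: 5·y_test + 1·y_solder = 38 and 4·y_test + 3·y_solder = 37.
→ y_test = 7 and y_solder = 3.
Δz = y_test·Δb = 7 × (4) = 28, so new z* = 1403 + 28 = 1431.

1431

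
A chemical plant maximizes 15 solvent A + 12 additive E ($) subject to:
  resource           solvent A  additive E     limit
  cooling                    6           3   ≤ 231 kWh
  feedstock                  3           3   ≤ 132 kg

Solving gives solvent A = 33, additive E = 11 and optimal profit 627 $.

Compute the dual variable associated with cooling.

Both cooling and feedstock are binding at x*.
Dual feasibility on the basic columns requires 6·y_cooling + 3·y_feedstock = 15, 3·y_cooling + 3·y_feedstock = 12.
This yields shadow prices y_cooling = 1, y_feedstock = 3.
Shadow price of cooling = 1.

1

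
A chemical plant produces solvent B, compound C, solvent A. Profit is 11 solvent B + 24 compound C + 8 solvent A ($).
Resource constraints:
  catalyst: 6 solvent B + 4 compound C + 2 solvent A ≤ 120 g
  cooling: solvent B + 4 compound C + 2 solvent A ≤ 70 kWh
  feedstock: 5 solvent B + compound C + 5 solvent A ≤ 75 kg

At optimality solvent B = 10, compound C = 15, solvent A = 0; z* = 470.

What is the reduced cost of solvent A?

Check each constraint at x*: catalyst 120/120 (tight); cooling 70/70 (tight); feedstock 65/75 (slack 10).
Since feedstock is not tight, its dual is 0.
From A_Bᵀ y = c: 6·y_catalyst + 1·y_cooling = 11; 4·y_catalyst + 4·y_cooling = 24.
→ y_catalyst = 1 and y_cooling = 5.
Reduced cost of solvent A: c₃ − yᵀa₃ = 8 − (1·2 + 5·2) = 8 − 12 = -4.

-4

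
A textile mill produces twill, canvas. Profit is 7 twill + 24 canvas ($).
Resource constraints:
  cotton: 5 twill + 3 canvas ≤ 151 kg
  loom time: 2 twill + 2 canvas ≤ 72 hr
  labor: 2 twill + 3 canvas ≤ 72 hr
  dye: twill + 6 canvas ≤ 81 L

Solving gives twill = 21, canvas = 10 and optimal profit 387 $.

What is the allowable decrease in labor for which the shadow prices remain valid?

31.5

Binding constraints: labor, dye. The basis is B = [[2,3],[1,6]] with det 9.
Per unit decrease in labor, x* moves by d = (-0.6667, 0.1111).
The basis stays optimal until twill reaches 0; allowable decrease = 31.5 hr.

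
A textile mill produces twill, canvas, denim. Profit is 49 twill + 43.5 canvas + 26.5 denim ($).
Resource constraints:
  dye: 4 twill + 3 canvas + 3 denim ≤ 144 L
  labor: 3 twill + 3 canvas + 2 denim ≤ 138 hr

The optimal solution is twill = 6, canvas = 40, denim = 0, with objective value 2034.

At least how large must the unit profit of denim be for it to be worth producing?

34.5

Both dye and labor are binding at x*.
From A_Bᵀ y = c: 4·y_dye + 3·y_labor = 49; 3·y_dye + 3·y_labor = 43.5.
→ y_dye = 5.5 and y_labor = 9.
denim enters the basis when its profit ≥ yᵀa₃ = 5.5·3 + 9·2 = 34.5.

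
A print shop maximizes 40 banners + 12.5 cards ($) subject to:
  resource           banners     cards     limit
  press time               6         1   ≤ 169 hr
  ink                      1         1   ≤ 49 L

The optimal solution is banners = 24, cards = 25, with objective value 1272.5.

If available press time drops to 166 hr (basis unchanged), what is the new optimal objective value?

Both press time and ink are binding at x*.
From A_Bᵀ y = c: 6·y_press time + 1·y_ink = 40; 1·y_press time + 1·y_ink = 12.5.
→ y_press time = 5.5 and y_ink = 7.
Δz = y_press time·Δb = 5.5 × (-3) = -16.5, so new z* = 1272.5 − 16.5 = 1256.

1256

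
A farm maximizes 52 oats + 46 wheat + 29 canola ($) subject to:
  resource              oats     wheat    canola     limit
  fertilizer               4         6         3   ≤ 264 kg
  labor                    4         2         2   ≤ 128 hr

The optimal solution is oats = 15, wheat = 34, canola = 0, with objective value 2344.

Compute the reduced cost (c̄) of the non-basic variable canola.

-2

Both fertilizer and labor are binding at x*.
From A_Bᵀ y = c: 4·y_fertilizer + 4·y_labor = 52; 6·y_fertilizer + 2·y_labor = 46.
Solving: y_fertilizer = 5, y_labor = 8.
Reduced cost of canola: c₃ − yᵀa₃ = 29 − (5·3 + 8·2) = 29 − 31 = -2.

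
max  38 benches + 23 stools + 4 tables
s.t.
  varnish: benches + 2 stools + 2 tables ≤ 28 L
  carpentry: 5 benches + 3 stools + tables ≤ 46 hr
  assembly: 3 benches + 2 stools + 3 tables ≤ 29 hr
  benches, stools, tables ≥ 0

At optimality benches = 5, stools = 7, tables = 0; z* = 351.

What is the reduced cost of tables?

Binding: carpentry and assembly. Non-binding: varnish (9 unused).
Slack constraints have shadow price 0 (complementary slackness).
From A_Bᵀ y = c: 5·y_carpentry + 3·y_assembly = 38; 3·y_carpentry + 2·y_assembly = 23.
This yields shadow prices y_carpentry = 7, y_assembly = 1.
Reduced cost of tables: c₃ − yᵀa₃ = 4 − (7·1 + 1·3) = 4 − 10 = -6.

-6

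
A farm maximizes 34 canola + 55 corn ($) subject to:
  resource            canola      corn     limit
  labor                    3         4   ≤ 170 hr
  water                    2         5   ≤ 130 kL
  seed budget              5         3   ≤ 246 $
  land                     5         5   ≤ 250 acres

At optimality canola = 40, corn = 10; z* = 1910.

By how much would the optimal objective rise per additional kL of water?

7

Binding: water and land. Non-binding: labor (10 unused), seed budget (16 unused).
By complementary slackness, y = 0 for the non-binding constraints.
The binding rows give the dual system: 2·y_water + 5·y_land = 34 and 5·y_water + 5·y_land = 55.
→ y_water = 7 and y_land = 4.
Shadow price of water = 7.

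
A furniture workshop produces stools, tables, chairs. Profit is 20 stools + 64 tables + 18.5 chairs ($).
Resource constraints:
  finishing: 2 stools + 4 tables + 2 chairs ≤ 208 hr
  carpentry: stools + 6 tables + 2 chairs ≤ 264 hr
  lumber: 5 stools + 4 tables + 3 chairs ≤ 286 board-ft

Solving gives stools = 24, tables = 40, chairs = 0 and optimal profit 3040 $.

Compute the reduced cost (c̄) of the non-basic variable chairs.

-7.5

Check each constraint at x*: finishing 208/208 (tight); carpentry 264/264 (tight); lumber 280/286 (slack 6).
By complementary slackness, y = 0 for the non-binding constraint.
The binding rows give the dual system: 2·y_finishing + 1·y_carpentry = 20 and 4·y_finishing + 6·y_carpentry = 64.
This yields shadow prices y_finishing = 7, y_carpentry = 6.
Reduced cost of chairs: c₃ − yᵀa₃ = 18.5 − (7·2 + 6·2) = 18.5 − 26 = -7.5.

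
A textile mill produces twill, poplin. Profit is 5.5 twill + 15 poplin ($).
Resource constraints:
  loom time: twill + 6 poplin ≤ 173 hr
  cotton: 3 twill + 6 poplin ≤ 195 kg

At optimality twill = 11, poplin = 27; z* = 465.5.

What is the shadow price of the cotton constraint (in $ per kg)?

1.5

At the optimum: loom time uses 173 of 173 (binding); cotton uses 195 of 195 (binding).
The binding rows give the dual system: 1·y_loom time + 3·y_cotton = 5.5 and 6·y_loom time + 6·y_cotton = 15.
Solving: y_loom time = 1, y_cotton = 1.5.
Shadow price of cotton = 1.5.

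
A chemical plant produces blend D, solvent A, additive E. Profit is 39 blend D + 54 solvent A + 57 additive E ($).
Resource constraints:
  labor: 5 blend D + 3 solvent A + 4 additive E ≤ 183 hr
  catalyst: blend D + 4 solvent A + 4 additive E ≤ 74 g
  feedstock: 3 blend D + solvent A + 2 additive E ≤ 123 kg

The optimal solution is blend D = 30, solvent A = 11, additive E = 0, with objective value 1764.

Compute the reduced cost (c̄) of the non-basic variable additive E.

At the optimum: labor uses 183 of 183 (binding); catalyst uses 74 of 74 (binding); feedstock uses 101 of 123 (slack = 22).
Since feedstock is not tight, its dual is 0.
From A_Bᵀ y = c: 5·y_labor + 1·y_catalyst = 39; 3·y_labor + 4·y_catalyst = 54.
This yields shadow prices y_labor = 6, y_catalyst = 9.
Reduced cost of additive E: c₃ − yᵀa₃ = 57 − (6·4 + 9·4) = 57 − 60 = -3.

-3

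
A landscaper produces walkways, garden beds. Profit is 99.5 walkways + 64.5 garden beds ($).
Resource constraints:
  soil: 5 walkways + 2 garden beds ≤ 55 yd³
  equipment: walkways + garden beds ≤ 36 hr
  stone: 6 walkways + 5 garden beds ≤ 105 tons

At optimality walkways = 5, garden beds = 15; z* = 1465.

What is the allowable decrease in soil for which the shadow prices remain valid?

13

Binding constraints: soil, stone. The basis is B = [[5,2],[6,5]] with det 13.
Per unit decrease in soil, x* moves by d = (-0.3846, 0.4615).
The basis stays optimal until walkways reaches 0; allowable decrease = 13 yd³.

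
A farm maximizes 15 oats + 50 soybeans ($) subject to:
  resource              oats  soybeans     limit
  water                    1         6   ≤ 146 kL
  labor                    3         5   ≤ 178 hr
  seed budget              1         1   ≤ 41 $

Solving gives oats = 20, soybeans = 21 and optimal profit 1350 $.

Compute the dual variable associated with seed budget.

8

Check each constraint at x*: water 146/146 (tight); labor 165/178 (slack 13); seed budget 41/41 (tight).
Since labor is not tight, its dual is 0.
Dual feasibility on the basic columns requires 1·y_water + 1·y_seed budget = 15, 6·y_water + 1·y_seed budget = 50.
Solving: y_water = 7, y_seed budget = 8.
Shadow price of seed budget = 8.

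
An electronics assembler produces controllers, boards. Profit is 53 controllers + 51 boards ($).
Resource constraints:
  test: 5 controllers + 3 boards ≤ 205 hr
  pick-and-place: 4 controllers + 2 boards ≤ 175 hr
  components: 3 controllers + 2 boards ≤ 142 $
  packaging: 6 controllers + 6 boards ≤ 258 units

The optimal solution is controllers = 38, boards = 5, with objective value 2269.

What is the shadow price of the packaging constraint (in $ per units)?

8

Binding: test and packaging. Non-binding: pick-and-place (13 unused), components (18 unused).
Since pick-and-place, components are not tight, their duals are 0.
The binding rows give the dual system: 5·y_test + 6·y_packaging = 53 and 3·y_test + 6·y_packaging = 51.
→ y_test = 1 and y_packaging = 8.
Shadow price of packaging = 8.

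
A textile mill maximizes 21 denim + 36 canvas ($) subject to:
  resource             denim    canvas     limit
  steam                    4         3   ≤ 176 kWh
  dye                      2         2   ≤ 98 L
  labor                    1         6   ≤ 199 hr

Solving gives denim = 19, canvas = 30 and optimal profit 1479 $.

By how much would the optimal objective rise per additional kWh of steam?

0

Binding: dye and labor. Non-binding: steam (10 unused).
By complementary slackness, y = 0 for the non-binding constraint.
Dual feasibility on the basic columns requires 2·y_dye + 1·y_labor = 21, 2·y_dye + 6·y_labor = 36.
Solving: y_dye = 9, y_labor = 3.
Shadow price of steam = 0.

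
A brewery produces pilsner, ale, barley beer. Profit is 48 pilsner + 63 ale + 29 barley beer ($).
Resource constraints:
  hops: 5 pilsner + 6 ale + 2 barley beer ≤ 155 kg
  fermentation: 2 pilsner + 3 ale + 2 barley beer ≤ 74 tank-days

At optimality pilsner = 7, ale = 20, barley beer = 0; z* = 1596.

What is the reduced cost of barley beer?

-1

At the optimum: hops uses 155 of 155 (binding); fermentation uses 74 of 74 (binding).
Dual feasibility on the basic columns requires 5·y_hops + 2·y_fermentation = 48, 6·y_hops + 3·y_fermentation = 63.
→ y_hops = 6 and y_fermentation = 9.
Reduced cost of barley beer: c₃ − yᵀa₃ = 29 − (6·2 + 9·2) = 29 − 30 = -1.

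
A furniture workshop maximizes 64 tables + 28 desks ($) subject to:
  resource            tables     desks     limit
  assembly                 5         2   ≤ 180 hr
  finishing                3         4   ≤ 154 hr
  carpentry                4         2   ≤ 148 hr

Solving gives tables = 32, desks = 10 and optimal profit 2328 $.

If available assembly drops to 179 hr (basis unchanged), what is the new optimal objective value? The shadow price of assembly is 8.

Δb = -1, so new z* = 2328 + (8)·(-1) = 2328 − 8 = 2320.

2320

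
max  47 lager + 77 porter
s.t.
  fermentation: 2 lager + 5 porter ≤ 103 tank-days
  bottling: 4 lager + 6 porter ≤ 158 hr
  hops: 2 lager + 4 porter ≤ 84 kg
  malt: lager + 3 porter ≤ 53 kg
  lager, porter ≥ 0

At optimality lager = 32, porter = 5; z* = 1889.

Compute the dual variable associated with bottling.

8.5

Check each constraint at x*: fermentation 89/103 (slack 14); bottling 158/158 (tight); hops 84/84 (tight); malt 47/53 (slack 6).
By complementary slackness, y = 0 for the non-binding constraints.
From A_Bᵀ y = c: 4·y_bottling + 2·y_hops = 47; 6·y_bottling + 4·y_hops = 77.
This yields shadow prices y_bottling = 8.5, y_hops = 6.5.
Shadow price of bottling = 8.5.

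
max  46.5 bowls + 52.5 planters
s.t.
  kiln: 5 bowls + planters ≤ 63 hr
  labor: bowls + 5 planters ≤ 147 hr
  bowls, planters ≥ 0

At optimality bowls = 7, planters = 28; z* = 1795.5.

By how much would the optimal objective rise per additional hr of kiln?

7.5

At the optimum: kiln uses 63 of 63 (binding); labor uses 147 of 147 (binding).
From A_Bᵀ y = c: 5·y_kiln + 1·y_labor = 46.5; 1·y_kiln + 5·y_labor = 52.5.
→ y_kiln = 7.5 and y_labor = 9.
Shadow price of kiln = 7.5.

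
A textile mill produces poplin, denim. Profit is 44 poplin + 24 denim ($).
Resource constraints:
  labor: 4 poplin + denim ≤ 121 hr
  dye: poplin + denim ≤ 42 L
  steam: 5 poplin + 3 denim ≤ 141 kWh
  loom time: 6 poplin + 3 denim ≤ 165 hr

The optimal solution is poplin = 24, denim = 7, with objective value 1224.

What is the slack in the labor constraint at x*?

18

labor used = 4·24 + 1·7 = 103; slack = 121 − 103 = 18.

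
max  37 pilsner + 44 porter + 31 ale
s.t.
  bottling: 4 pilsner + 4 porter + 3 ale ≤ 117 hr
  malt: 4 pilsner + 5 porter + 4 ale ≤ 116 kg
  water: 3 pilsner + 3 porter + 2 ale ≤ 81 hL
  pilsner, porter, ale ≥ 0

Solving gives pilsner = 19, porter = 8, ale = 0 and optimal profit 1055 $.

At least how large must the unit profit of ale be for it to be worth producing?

At the optimum: bottling uses 108 of 117 (slack = 9); malt uses 116 of 116 (binding); water uses 81 of 81 (binding).
Since bottling is not tight, its dual is 0.
From A_Bᵀ y = c: 4·y_malt + 3·y_water = 37; 5·y_malt + 3·y_water = 44.
Solving: y_malt = 7, y_water = 3.
ale enters the basis when its profit ≥ yᵀa₃ = 7·4 + 3·2 = 34.

34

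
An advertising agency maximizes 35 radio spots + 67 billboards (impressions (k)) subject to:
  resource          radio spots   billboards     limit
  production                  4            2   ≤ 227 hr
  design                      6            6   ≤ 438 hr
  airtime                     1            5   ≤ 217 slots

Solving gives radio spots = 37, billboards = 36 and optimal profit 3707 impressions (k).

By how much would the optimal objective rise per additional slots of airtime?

At the optimum: production uses 220 of 227 (slack = 7); design uses 438 of 438 (binding); airtime uses 217 of 217 (binding).
Since production is not tight, its dual is 0.
The binding rows give the dual system: 6·y_design + 1·y_airtime = 35 and 6·y_design + 5·y_airtime = 67.
Solving: y_design = 4.5, y_airtime = 8.
Shadow price of airtime = 8.

8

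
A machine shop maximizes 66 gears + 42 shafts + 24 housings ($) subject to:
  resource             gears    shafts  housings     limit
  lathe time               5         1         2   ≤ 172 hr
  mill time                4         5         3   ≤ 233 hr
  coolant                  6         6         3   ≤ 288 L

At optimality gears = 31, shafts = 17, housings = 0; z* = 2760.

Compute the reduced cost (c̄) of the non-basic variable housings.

Binding: lathe time and coolant. Non-binding: mill time (24 unused).
Slack constraints have shadow price 0 (complementary slackness).
The binding rows give the dual system: 5·y_lathe time + 6·y_coolant = 66 and 1·y_lathe time + 6·y_coolant = 42.
This yields shadow prices y_lathe time = 6, y_coolant = 6.
Reduced cost of housings: c₃ − yᵀa₃ = 24 − (6·2 + 6·3) = 24 − 30 = -6.

-6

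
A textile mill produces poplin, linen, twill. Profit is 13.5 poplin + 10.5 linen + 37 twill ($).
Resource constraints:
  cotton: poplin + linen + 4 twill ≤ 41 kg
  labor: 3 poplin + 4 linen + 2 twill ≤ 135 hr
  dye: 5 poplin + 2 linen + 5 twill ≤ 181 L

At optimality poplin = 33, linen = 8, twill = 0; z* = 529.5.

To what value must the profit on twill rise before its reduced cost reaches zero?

39

Check each constraint at x*: cotton 41/41 (tight); labor 131/135 (slack 4); dye 181/181 (tight).
Since labor is not tight, its dual is 0.
From A_Bᵀ y = c: 1·y_cotton + 5·y_dye = 13.5; 1·y_cotton + 2·y_dye = 10.5.
Solving: y_cotton = 8.5, y_dye = 1.
twill enters the basis when its profit ≥ yᵀa₃ = 8.5·4 + 1·5 = 39.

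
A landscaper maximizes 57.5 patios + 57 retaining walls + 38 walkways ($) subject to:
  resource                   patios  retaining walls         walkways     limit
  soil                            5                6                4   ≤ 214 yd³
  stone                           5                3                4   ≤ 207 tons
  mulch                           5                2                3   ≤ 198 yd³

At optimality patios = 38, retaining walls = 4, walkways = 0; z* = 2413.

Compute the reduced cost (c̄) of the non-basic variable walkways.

-5

Binding: soil and mulch. Non-binding: stone (5 unused).
Slack constraints have shadow price 0 (complementary slackness).
From A_Bᵀ y = c: 5·y_soil + 5·y_mulch = 57.5; 6·y_soil + 2·y_mulch = 57.
→ y_soil = 8.5 and y_mulch = 3.
Reduced cost of walkways: c₃ − yᵀa₃ = 38 − (8.5·4 + 3·3) = 38 − 43 = -5.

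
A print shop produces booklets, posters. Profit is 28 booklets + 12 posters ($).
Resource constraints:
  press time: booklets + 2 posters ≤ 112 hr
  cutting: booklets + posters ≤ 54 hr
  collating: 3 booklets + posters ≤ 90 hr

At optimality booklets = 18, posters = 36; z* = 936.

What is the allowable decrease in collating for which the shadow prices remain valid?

36

Binding constraints: cutting, collating. The basis is B = [[1,1],[3,1]] with det -2.
Per unit decrease in collating, x* moves by d = (-0.5, 0.5).
The basis stays optimal until booklets reaches 0; allowable decrease = 36 hr.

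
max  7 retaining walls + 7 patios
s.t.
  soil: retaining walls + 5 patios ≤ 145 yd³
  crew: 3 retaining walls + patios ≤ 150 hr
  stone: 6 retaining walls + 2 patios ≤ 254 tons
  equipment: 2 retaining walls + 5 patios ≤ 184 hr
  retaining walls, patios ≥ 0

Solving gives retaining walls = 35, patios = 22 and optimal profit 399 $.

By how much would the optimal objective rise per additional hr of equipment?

Binding: soil and stone. Non-binding: crew (23 unused), equipment (4 unused).
By complementary slackness, y = 0 for the non-binding constraints.
The binding rows give the dual system: 1·y_soil + 6·y_stone = 7 and 5·y_soil + 2·y_stone = 7.
→ y_soil = 1 and y_stone = 1.
Shadow price of equipment = 0.

0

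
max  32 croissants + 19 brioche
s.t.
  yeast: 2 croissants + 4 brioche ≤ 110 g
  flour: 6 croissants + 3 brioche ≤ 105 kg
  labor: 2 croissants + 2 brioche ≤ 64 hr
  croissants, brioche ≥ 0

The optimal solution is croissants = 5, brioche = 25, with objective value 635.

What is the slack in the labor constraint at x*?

4

labor used = 2·5 + 2·25 = 60; slack = 64 − 60 = 4.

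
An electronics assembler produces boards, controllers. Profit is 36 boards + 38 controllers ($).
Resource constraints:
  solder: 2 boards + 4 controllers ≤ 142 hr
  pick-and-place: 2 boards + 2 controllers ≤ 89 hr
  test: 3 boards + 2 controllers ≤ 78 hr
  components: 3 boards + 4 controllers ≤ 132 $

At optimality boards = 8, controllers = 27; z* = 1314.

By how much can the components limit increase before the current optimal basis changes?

Binding constraints: test, components. The basis is B = [[3,2],[3,4]] with det 6.
Per unit increase in components, x* moves by d = (-0.3333, 0.5).
The basis stays optimal until solder becomes binding; allowable increase = 13.5 $.

13.5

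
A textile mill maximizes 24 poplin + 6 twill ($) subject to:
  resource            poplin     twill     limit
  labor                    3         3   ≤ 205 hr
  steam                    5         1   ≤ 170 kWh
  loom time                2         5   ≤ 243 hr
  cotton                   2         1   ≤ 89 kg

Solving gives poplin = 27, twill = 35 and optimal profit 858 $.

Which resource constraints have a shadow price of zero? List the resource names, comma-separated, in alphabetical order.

labor: 186/205 (slack 19)
steam: 170/170 (binding)
loom time: 229/243 (slack 14)
cotton: 89/89 (binding)
By complementary slackness, a constraint with positive slack has shadow price 0 → labor, loom time.

labor, loom time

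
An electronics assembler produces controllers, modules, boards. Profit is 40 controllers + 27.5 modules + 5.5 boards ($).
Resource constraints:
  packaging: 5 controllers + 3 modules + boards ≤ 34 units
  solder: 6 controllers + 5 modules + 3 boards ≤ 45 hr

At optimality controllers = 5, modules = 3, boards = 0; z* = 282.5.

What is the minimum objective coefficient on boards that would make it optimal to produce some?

12.5

Both packaging and solder are binding at x*.
From A_Bᵀ y = c: 5·y_packaging + 6·y_solder = 40; 3·y_packaging + 5·y_solder = 27.5.
This yields shadow prices y_packaging = 5, y_solder = 2.5.
boards enters the basis when its profit ≥ yᵀa₃ = 5·1 + 2.5·3 = 12.5.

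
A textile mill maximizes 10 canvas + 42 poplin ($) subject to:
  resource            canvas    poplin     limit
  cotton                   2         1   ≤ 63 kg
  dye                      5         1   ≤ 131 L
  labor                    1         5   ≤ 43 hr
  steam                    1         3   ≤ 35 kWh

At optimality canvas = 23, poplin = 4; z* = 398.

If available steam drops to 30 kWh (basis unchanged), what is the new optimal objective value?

Check each constraint at x*: cotton 50/63 (slack 13); dye 119/131 (slack 12); labor 43/43 (tight); steam 35/35 (tight).
By complementary slackness, y = 0 for the non-binding constraints.
Dual feasibility on the basic columns requires 1·y_labor + 1·y_steam = 10, 5·y_labor + 3·y_steam = 42.
This yields shadow prices y_labor = 6, y_steam = 4.
Δz = y_steam·Δb = 4 × (-5) = -20, so new z* = 398 − 20 = 378.

378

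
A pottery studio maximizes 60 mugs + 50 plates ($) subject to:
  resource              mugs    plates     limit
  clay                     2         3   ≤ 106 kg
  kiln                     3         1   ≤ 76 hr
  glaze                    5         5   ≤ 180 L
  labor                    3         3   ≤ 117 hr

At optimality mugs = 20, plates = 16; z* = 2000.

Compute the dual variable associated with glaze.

9

At the optimum: clay uses 88 of 106 (slack = 18); kiln uses 76 of 76 (binding); glaze uses 180 of 180 (binding); labor uses 108 of 117 (slack = 9).
Slack constraints have shadow price 0 (complementary slackness).
Dual feasibility on the basic columns requires 3·y_kiln + 5·y_glaze = 60, 1·y_kiln + 5·y_glaze = 50.
→ y_kiln = 5 and y_glaze = 9.
Shadow price of glaze = 9.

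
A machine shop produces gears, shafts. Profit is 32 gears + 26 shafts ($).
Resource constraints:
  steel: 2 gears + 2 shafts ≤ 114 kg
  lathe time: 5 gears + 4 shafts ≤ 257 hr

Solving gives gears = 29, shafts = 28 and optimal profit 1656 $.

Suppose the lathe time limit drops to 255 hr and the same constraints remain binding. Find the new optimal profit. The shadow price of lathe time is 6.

Δb = -2, so new z* = 1656 + (6)·(-2) = 1656 − 12 = 1644.

1644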